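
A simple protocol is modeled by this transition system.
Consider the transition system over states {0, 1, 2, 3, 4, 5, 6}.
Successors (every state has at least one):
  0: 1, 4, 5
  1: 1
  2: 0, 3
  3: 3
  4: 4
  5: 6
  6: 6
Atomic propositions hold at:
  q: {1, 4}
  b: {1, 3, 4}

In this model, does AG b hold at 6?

AG b: greatest fixpoint, start Z0 = {1, 3, 4}, keep only states in Sat with every successor in Z. Already a fixed point.
Sat(AG b) = {1, 3, 4}
6 ∉ Sat(AG b) = {1, 3, 4}, so the formula does not hold at 6.

No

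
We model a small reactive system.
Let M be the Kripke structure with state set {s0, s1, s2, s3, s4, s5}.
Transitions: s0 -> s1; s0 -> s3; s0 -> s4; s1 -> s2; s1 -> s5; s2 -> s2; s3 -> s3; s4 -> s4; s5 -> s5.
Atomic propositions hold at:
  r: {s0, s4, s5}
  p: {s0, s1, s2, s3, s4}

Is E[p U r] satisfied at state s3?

No

E[p U r]: least fixpoint, start Z0 = Sat(r) = {s0, s4, s5}, add states in Sat(p) with some successor in Z. Z1 = {s0, s1, s4, s5}; fixed.
Sat(E[p U r]) = {s0, s1, s4, s5}
s3 ∉ Sat(E[p U r]) = {s0, s1, s4, s5}, so the formula does not hold at s3.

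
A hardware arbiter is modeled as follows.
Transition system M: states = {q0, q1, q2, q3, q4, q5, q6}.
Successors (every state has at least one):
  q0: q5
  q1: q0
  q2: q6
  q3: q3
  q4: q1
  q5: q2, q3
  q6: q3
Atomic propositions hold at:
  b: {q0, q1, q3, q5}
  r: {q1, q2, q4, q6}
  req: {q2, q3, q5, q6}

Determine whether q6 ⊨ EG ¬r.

Sat(¬r) = {q0, q3, q5}
EG ¬r: greatest fixpoint, start Z0 = {q0, q3, q5}, keep only states in Sat with some successor in Z. Already a fixed point.
Sat(EG ¬r) = {q0, q3, q5}
q6 ∉ Sat(EG ¬r) = {q0, q3, q5}, so the formula does not hold at q6.

No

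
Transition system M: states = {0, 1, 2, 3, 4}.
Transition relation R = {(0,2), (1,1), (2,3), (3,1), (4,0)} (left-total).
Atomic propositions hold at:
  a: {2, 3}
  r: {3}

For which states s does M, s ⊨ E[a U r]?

E[a U r]: least fixpoint, start Z0 = Sat(r) = {3}, add states in Sat(a) with some successor in Z. Z1 = {2, 3}; fixed.
Sat(E[a U r]) = {2, 3}

{2, 3}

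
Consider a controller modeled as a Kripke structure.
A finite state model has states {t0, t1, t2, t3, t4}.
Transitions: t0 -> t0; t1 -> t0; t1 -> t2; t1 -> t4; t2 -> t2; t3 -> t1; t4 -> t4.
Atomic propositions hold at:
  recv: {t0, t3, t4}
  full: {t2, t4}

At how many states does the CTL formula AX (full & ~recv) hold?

1

Sat(~recv) = {t1, t2}
Sat(full & ~recv) = {t2}
Sat(AX (full & ~recv)) = {s : every successor in {t2}} = {t2}
|Sat(AX (full & ~recv))| = |{t2}| = 1.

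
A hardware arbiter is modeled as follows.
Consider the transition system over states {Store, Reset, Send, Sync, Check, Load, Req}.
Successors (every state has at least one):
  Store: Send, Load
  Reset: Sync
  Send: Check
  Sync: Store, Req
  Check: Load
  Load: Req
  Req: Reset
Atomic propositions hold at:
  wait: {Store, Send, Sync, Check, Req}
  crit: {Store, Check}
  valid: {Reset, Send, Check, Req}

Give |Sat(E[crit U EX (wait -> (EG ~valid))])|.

Sat(~valid) = {Store, Sync, Load}
EG ~valid: greatest fixpoint, start Z0 = {Store, Sync, Load}, keep only states in Sat with some successor in Z. Z1 = {Store, Sync}; Z2 = {Sync}; Z3 = ∅; fixed.
Sat(EG ~valid) = ∅
Sat(wait -> (EG ~valid)) = {Reset, Load}
Sat(EX (wait -> (EG ~valid))) = {s : some successor in {Reset, Load}} = {Store, Check, Req}
E[crit U EX (wait -> (EG ~valid))]: least fixpoint, start Z0 = Sat(EX (wait -> (EG ~valid))) = {Store, Check, Req}, add states in Sat(crit) with some successor in Z. Already a fixed point.
Sat(E[crit U EX (wait -> (EG ~valid))]) = {Store, Check, Req}
|Sat(E[crit U EX (wait -> (EG ~valid))])| = |{Store, Check, Req}| = 3.

3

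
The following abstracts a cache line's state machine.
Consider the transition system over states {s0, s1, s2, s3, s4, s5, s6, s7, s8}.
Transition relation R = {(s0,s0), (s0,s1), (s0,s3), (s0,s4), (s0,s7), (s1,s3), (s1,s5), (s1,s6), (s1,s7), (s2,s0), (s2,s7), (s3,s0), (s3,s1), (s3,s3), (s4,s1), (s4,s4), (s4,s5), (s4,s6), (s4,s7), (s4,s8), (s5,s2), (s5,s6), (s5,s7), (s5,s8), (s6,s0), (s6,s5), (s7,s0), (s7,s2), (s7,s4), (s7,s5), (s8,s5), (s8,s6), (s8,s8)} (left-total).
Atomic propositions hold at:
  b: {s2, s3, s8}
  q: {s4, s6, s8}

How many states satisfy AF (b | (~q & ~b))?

Sat(~q) = {s0, s1, s2, s3, s5, s7}
Sat(~b) = {s0, s1, s4, s5, s6, s7}
Sat(~q & ~b) = {s0, s1, s5, s7}
Sat(b | (~q & ~b)) = {s0, s1, s2, s3, s5, s7, s8}
AF (b | (~q & ~b)): least fixpoint, start Z0 = {s0, s1, s2, s3, s5, s7, s8}, add states with every successor in Z. Z1 = {s0, s1, s2, s3, s5, s6, s7, s8}; fixed.
Sat(AF (b | (~q & ~b))) = {s0, s1, s2, s3, s5, s6, s7, s8}
|Sat(AF (b | (~q & ~b)))| = |{s0, s1, s2, s3, s5, s6, s7, s8}| = 8.

8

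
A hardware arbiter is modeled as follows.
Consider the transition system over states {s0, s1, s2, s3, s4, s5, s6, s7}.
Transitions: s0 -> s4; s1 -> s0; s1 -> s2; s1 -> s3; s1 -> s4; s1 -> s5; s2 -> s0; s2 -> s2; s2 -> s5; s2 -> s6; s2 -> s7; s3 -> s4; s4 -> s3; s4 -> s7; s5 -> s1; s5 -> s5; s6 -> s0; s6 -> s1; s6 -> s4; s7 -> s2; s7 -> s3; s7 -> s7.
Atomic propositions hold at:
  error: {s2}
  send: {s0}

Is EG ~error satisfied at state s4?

Yes

Sat(~error) = {s0, s1, s3, s4, s5, s6, s7}
EG ~error: greatest fixpoint, start Z0 = {s0, s1, s3, s4, s5, s6, s7}, keep only states in Sat with some successor in Z. Already a fixed point.
Sat(EG ~error) = {s0, s1, s3, s4, s5, s6, s7}
s4 ∈ Sat(EG ~error) = {s0, s1, s3, s4, s5, s6, s7}, so the formula holds at s4.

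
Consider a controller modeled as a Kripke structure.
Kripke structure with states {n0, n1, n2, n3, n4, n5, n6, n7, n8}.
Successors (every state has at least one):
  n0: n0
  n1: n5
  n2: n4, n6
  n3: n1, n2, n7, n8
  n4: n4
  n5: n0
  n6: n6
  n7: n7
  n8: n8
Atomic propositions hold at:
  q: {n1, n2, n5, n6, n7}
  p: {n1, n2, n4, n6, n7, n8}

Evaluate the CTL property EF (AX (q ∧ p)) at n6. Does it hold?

Sat(q ∧ p) = {n1, n2, n6, n7}
Sat(AX (q ∧ p)) = {s : every successor in {n1, n2, n6, n7}} = {n6, n7}
EF (AX (q ∧ p)): least fixpoint, start Z0 = {n6, n7}, add states with some successor in Z. Z1 = {n2, n3, n6, n7}; fixed.
Sat(EF (AX (q ∧ p))) = {n2, n3, n6, n7}
n6 ∈ Sat(EF (AX (q ∧ p))) = {n2, n3, n6, n7}, so the formula holds at n6.

Yes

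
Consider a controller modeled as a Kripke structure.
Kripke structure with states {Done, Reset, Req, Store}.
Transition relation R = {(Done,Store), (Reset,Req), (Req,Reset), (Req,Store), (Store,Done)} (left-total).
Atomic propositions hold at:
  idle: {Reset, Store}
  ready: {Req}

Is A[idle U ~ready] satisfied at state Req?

No

Sat(~ready) = {Done, Reset, Store}
A[idle U ~ready]: least fixpoint, start Z0 = Sat(~ready) = {Done, Reset, Store}, add states in Sat(idle) with every successor in Z. Already a fixed point.
Sat(A[idle U ~ready]) = {Done, Reset, Store}
Req ∉ Sat(A[idle U ~ready]) = {Done, Reset, Store}, so the formula does not hold at Req.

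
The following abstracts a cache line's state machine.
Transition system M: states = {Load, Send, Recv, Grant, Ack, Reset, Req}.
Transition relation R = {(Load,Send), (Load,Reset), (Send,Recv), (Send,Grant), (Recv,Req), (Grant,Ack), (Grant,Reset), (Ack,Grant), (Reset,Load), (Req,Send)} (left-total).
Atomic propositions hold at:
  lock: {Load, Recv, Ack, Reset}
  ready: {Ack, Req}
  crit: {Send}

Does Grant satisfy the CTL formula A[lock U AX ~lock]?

No

Sat(~lock) = {Send, Grant, Req}
Sat(AX ~lock) = {s : every successor in {Send, Grant, Req}} = {Recv, Ack, Req}
A[lock U AX ~lock]: least fixpoint, start Z0 = Sat(AX ~lock) = {Recv, Ack, Req}, add states in Sat(lock) with every successor in Z. Already a fixed point.
Sat(A[lock U AX ~lock]) = {Recv, Ack, Req}
Grant ∉ Sat(A[lock U AX ~lock]) = {Recv, Ack, Req}, so the formula does not hold at Grant.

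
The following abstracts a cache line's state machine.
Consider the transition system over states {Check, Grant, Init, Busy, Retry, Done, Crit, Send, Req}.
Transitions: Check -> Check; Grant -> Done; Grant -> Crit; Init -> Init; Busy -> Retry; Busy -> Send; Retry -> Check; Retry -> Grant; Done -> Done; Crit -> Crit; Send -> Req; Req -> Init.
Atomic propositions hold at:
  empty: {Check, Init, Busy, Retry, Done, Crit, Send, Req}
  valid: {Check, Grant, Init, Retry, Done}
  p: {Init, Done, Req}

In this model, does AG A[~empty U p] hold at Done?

Yes

Sat(~empty) = {Grant}
A[~empty U p]: least fixpoint, start Z0 = Sat(p) = {Init, Done, Req}, add states in Sat(~empty) with every successor in Z. Already a fixed point.
Sat(A[~empty U p]) = {Init, Done, Req}
AG A[~empty U p]: greatest fixpoint, start Z0 = {Init, Done, Req}, keep only states in Sat with every successor in Z. Already a fixed point.
Sat(AG A[~empty U p]) = {Init, Done, Req}
Done ∈ Sat(AG A[~empty U p]) = {Init, Done, Req}, so the formula holds at Done.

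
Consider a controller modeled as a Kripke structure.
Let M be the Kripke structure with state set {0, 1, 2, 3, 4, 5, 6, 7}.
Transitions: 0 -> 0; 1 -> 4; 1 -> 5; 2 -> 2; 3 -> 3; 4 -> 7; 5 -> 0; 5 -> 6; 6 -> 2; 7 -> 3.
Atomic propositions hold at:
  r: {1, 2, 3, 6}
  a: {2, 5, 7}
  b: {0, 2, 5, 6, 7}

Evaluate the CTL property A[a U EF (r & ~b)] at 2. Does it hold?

No

Sat(~b) = {1, 3, 4}
Sat(r & ~b) = {1, 3}
EF (r & ~b): least fixpoint, start Z0 = {1, 3}, add states with some successor in Z. Z1 = {1, 3, 7}; Z2 = {1, 3, 4, 7}; fixed.
Sat(EF (r & ~b)) = {1, 3, 4, 7}
A[a U EF (r & ~b)]: least fixpoint, start Z0 = Sat(EF (r & ~b)) = {1, 3, 4, 7}, add states in Sat(a) with every successor in Z. Already a fixed point.
Sat(A[a U EF (r & ~b)]) = {1, 3, 4, 7}
2 ∉ Sat(A[a U EF (r & ~b)]) = {1, 3, 4, 7}, so the formula does not hold at 2.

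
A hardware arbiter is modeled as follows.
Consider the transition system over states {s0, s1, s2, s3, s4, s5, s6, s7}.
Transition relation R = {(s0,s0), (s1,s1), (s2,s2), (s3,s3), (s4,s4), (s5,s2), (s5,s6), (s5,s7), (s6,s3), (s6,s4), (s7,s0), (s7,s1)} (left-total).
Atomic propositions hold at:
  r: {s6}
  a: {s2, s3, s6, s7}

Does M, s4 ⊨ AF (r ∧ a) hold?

No

Sat(r ∧ a) = {s6}
AF (r ∧ a): least fixpoint, start Z0 = {s6}, add states with every successor in Z. Already a fixed point.
Sat(AF (r ∧ a)) = {s6}
s4 ∉ Sat(AF (r ∧ a)) = {s6}, so the formula does not hold at s4.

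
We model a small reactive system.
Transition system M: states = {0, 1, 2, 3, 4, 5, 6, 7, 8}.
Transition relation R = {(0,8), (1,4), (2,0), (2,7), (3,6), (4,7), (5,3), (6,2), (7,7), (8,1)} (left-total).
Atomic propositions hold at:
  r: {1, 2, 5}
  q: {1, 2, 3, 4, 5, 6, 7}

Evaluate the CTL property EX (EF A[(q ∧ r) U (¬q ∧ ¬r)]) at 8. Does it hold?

No

Sat(q ∧ r) = {1, 2, 5}
Sat(¬q) = {0, 8}
Sat(¬r) = {0, 3, 4, 6, 7, 8}
Sat(¬q ∧ ¬r) = {0, 8}
A[(q ∧ r) U (¬q ∧ ¬r)]: least fixpoint, start Z0 = Sat((¬q ∧ ¬r)) = {0, 8}, add states in Sat(q ∧ r) with every successor in Z. Already a fixed point.
Sat(A[(q ∧ r) U (¬q ∧ ¬r)]) = {0, 8}
EF A[(q ∧ r) U (¬q ∧ ¬r)]: least fixpoint, start Z0 = {0, 8}, add states with some successor in Z. Z1 = {0, 2, 8}; Z2 = {0, 2, 6, 8}; Z3 = {0, 2, 3, 6, 8}; Z4 = {0, 2, 3, 5, 6, 8}; fixed.
Sat(EF A[(q ∧ r) U (¬q ∧ ¬r)]) = {0, 2, 3, 5, 6, 8}
Sat(EX (EF A[(q ∧ r) U (¬q ∧ ¬r)])) = {s : some successor in {0, 2, 3, 5, 6, 8}} = {0, 2, 3, 5, 6}
8 ∉ Sat(EX (EF A[(q ∧ r) U (¬q ∧ ¬r)])) = {0, 2, 3, 5, 6}, so the formula does not hold at 8.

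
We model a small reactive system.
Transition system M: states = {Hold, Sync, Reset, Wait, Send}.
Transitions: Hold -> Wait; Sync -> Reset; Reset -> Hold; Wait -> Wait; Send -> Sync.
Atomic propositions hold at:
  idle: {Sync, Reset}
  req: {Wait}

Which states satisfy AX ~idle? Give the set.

Sat(~idle) = {Hold, Wait, Send}
Sat(AX ~idle) = {s : every successor in {Hold, Wait, Send}} = {Hold, Reset, Wait}

{Hold, Reset, Wait}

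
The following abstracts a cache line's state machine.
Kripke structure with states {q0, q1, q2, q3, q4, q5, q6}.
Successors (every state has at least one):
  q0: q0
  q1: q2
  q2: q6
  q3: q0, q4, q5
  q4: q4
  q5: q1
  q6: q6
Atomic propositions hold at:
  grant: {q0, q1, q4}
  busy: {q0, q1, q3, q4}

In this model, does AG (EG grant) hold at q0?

EG grant: greatest fixpoint, start Z0 = {q0, q1, q4}, keep only states in Sat with some successor in Z. Z1 = {q0, q4}; fixed.
Sat(EG grant) = {q0, q4}
AG (EG grant): greatest fixpoint, start Z0 = {q0, q4}, keep only states in Sat with every successor in Z. Already a fixed point.
Sat(AG (EG grant)) = {q0, q4}
q0 ∈ Sat(AG (EG grant)) = {q0, q4}, so the formula holds at q0.

Yes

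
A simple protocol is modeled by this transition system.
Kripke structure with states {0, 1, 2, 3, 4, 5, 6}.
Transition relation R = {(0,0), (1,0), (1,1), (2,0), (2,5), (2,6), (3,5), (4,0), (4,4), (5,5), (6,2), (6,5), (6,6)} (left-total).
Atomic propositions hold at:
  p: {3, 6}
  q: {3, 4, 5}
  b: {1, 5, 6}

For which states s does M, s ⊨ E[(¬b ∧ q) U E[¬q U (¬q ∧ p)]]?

Sat(¬b) = {0, 2, 3, 4}
Sat(¬b ∧ q) = {3, 4}
Sat(¬q) = {0, 1, 2, 6}
Sat(¬q ∧ p) = {6}
E[¬q U (¬q ∧ p)]: least fixpoint, start Z0 = Sat((¬q ∧ p)) = {6}, add states in Sat(¬q) with some successor in Z. Z1 = {2, 6}; fixed.
Sat(E[¬q U (¬q ∧ p)]) = {2, 6}
E[(¬b ∧ q) U E[¬q U (¬q ∧ p)]]: least fixpoint, start Z0 = Sat(E[¬q U (¬q ∧ p)]) = {2, 6}, add states in Sat(¬b ∧ q) with some successor in Z. Already a fixed point.
Sat(E[(¬b ∧ q) U E[¬q U (¬q ∧ p)]]) = {2, 6}

{2, 6}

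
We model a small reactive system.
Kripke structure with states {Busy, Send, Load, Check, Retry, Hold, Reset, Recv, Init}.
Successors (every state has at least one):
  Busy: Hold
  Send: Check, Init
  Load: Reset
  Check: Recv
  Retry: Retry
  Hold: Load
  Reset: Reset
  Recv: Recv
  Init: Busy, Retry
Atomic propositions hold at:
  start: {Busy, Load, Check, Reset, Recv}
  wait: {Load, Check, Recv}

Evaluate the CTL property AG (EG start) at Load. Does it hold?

EG start: greatest fixpoint, start Z0 = {Busy, Load, Check, Reset, Recv}, keep only states in Sat with some successor in Z. Z1 = {Load, Check, Reset, Recv}; fixed.
Sat(EG start) = {Load, Check, Reset, Recv}
AG (EG start): greatest fixpoint, start Z0 = {Load, Check, Reset, Recv}, keep only states in Sat with every successor in Z. Already a fixed point.
Sat(AG (EG start)) = {Load, Check, Reset, Recv}
Load ∈ Sat(AG (EG start)) = {Load, Check, Reset, Recv}, so the formula holds at Load.

Yes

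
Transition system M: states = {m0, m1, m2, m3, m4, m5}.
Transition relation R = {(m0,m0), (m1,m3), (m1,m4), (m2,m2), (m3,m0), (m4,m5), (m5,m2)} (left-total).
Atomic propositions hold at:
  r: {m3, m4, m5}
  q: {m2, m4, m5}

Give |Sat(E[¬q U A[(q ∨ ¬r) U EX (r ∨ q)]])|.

Sat(¬q) = {m0, m1, m3}
Sat(¬r) = {m0, m1, m2}
Sat(q ∨ ¬r) = {m0, m1, m2, m4, m5}
Sat(r ∨ q) = {m2, m3, m4, m5}
Sat(EX (r ∨ q)) = {s : some successor in {m2, m3, m4, m5}} = {m1, m2, m4, m5}
A[(q ∨ ¬r) U EX (r ∨ q)]: least fixpoint, start Z0 = Sat(EX (r ∨ q)) = {m1, m2, m4, m5}, add states in Sat(q ∨ ¬r) with every successor in Z. Already a fixed point.
Sat(A[(q ∨ ¬r) U EX (r ∨ q)]) = {m1, m2, m4, m5}
E[¬q U A[(q ∨ ¬r) U EX (r ∨ q)]]: least fixpoint, start Z0 = Sat(A[(q ∨ ¬r) U EX (r ∨ q)]) = {m1, m2, m4, m5}, add states in Sat(¬q) with some successor in Z. Already a fixed point.
Sat(E[¬q U A[(q ∨ ¬r) U EX (r ∨ q)]]) = {m1, m2, m4, m5}
|Sat(E[¬q U A[(q ∨ ¬r) U EX (r ∨ q)]])| = |{m1, m2, m4, m5}| = 4.

4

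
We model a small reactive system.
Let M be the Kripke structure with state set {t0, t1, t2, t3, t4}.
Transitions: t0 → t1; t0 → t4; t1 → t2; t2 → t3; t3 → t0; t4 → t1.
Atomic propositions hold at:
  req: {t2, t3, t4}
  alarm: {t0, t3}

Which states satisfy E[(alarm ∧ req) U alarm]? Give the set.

{t0, t3}

Sat(alarm ∧ req) = {t3}
E[(alarm ∧ req) U alarm]: least fixpoint, start Z0 = Sat(alarm) = {t0, t3}, add states in Sat(alarm ∧ req) with some successor in Z. Already a fixed point.
Sat(E[(alarm ∧ req) U alarm]) = {t0, t3}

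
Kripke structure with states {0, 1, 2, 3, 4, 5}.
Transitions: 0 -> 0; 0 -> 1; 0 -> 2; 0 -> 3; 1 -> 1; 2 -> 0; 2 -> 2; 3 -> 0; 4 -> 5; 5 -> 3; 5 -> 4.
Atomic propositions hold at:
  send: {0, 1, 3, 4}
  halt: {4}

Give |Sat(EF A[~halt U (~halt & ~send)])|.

Sat(~halt) = {0, 1, 2, 3, 5}
Sat(~send) = {2, 5}
Sat(~halt & ~send) = {2, 5}
A[~halt U (~halt & ~send)]: least fixpoint, start Z0 = Sat((~halt & ~send)) = {2, 5}, add states in Sat(~halt) with every successor in Z. Already a fixed point.
Sat(A[~halt U (~halt & ~send)]) = {2, 5}
EF A[~halt U (~halt & ~send)]: least fixpoint, start Z0 = {2, 5}, add states with some successor in Z. Z1 = {0, 2, 4, 5}; Z2 = {0, 2, 3, 4, 5}; fixed.
Sat(EF A[~halt U (~halt & ~send)]) = {0, 2, 3, 4, 5}
|Sat(EF A[~halt U (~halt & ~send)])| = |{0, 2, 3, 4, 5}| = 5.

5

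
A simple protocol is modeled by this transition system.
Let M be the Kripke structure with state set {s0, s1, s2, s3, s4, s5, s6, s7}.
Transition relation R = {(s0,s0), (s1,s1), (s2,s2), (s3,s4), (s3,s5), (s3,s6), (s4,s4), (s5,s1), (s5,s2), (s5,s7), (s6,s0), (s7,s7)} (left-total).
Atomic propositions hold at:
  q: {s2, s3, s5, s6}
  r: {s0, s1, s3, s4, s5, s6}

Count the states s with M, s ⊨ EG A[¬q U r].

Sat(¬q) = {s0, s1, s4, s7}
A[¬q U r]: least fixpoint, start Z0 = Sat(r) = {s0, s1, s3, s4, s5, s6}, add states in Sat(¬q) with every successor in Z. Already a fixed point.
Sat(A[¬q U r]) = {s0, s1, s3, s4, s5, s6}
EG A[¬q U r]: greatest fixpoint, start Z0 = {s0, s1, s3, s4, s5, s6}, keep only states in Sat with some successor in Z. Already a fixed point.
Sat(EG A[¬q U r]) = {s0, s1, s3, s4, s5, s6}
|Sat(EG A[¬q U r])| = |{s0, s1, s3, s4, s5, s6}| = 6.

6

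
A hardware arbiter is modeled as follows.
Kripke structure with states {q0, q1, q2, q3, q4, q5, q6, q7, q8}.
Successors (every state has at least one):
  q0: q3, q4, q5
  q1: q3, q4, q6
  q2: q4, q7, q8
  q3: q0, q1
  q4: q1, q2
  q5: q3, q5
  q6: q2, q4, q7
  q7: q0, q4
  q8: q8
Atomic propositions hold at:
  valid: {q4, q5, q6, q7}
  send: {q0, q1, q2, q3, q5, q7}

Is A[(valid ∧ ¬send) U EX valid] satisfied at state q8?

No

Sat(¬send) = {q4, q6, q8}
Sat(valid ∧ ¬send) = {q4, q6}
Sat(EX valid) = {s : some successor in {q4, q5, q6, q7}} = {q0, q1, q2, q5, q6, q7}
A[(valid ∧ ¬send) U EX valid]: least fixpoint, start Z0 = Sat(EX valid) = {q0, q1, q2, q5, q6, q7}, add states in Sat(valid ∧ ¬send) with every successor in Z. Z1 = {q0, q1, q2, q4, q5, q6, q7}; fixed.
Sat(A[(valid ∧ ¬send) U EX valid]) = {q0, q1, q2, q4, q5, q6, q7}
q8 ∉ Sat(A[(valid ∧ ¬send) U EX valid]) = {q0, q1, q2, q4, q5, q6, q7}, so the formula does not hold at q8.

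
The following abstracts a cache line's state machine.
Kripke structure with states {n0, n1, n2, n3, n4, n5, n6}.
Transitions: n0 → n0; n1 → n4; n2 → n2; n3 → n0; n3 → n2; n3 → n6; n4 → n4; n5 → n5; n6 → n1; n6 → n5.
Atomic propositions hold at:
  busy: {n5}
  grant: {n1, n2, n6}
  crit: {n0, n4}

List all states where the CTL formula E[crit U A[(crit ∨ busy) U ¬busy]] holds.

{n0, n1, n2, n3, n4, n6}

Sat(crit ∨ busy) = {n0, n4, n5}
Sat(¬busy) = {n0, n1, n2, n3, n4, n6}
A[(crit ∨ busy) U ¬busy]: least fixpoint, start Z0 = Sat(¬busy) = {n0, n1, n2, n3, n4, n6}, add states in Sat(crit ∨ busy) with every successor in Z. Already a fixed point.
Sat(A[(crit ∨ busy) U ¬busy]) = {n0, n1, n2, n3, n4, n6}
E[crit U A[(crit ∨ busy) U ¬busy]]: least fixpoint, start Z0 = Sat(A[(crit ∨ busy) U ¬busy]) = {n0, n1, n2, n3, n4, n6}, add states in Sat(crit) with some successor in Z. Already a fixed point.
Sat(E[crit U A[(crit ∨ busy) U ¬busy]]) = {n0, n1, n2, n3, n4, n6}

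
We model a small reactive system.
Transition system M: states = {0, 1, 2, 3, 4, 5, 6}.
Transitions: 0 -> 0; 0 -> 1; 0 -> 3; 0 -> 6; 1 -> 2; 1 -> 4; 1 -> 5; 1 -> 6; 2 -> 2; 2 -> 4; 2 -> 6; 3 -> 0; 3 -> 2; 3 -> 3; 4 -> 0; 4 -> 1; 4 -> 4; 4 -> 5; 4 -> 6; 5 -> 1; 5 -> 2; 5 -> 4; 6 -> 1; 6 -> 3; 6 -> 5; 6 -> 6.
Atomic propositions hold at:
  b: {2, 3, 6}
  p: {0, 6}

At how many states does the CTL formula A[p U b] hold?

A[p U b]: least fixpoint, start Z0 = Sat(b) = {2, 3, 6}, add states in Sat(p) with every successor in Z. Already a fixed point.
Sat(A[p U b]) = {2, 3, 6}
|Sat(A[p U b])| = |{2, 3, 6}| = 3.

3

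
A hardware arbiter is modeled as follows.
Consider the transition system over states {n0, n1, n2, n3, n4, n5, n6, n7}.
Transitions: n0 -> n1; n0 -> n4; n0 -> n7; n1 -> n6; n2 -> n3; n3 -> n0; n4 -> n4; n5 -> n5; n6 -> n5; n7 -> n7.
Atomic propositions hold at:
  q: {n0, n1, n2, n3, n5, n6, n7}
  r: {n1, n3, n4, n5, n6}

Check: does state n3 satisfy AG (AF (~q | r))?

Sat(~q) = {n4}
Sat(~q | r) = {n1, n3, n4, n5, n6}
AF (~q | r): least fixpoint, start Z0 = {n1, n3, n4, n5, n6}, add states with every successor in Z. Z1 = {n1, n2, n3, n4, n5, n6}; fixed.
Sat(AF (~q | r)) = {n1, n2, n3, n4, n5, n6}
AG (AF (~q | r)): greatest fixpoint, start Z0 = {n1, n2, n3, n4, n5, n6}, keep only states in Sat with every successor in Z. Z1 = {n1, n2, n4, n5, n6}; Z2 = {n1, n4, n5, n6}; fixed.
Sat(AG (AF (~q | r))) = {n1, n4, n5, n6}
n3 ∉ Sat(AG (AF (~q | r))) = {n1, n4, n5, n6}, so the formula does not hold at n3.

No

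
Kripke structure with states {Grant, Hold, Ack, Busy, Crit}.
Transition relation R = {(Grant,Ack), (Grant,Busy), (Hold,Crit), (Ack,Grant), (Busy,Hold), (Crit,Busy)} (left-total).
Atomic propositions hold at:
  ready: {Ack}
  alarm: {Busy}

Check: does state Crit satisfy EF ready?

EF ready: least fixpoint, start Z0 = {Ack}, add states with some successor in Z. Z1 = {Grant, Ack}; fixed.
Sat(EF ready) = {Grant, Ack}
Crit ∉ Sat(EF ready) = {Grant, Ack}, so the formula does not hold at Crit.

No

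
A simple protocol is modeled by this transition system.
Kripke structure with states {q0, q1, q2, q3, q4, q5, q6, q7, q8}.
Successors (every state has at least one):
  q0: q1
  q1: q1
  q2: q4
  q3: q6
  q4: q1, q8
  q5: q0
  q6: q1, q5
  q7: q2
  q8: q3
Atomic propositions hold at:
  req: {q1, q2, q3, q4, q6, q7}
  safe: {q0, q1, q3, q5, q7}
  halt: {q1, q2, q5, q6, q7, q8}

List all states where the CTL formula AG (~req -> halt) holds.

Sat(~req) = {q0, q5, q8}
Sat(~req -> halt) = {q1, q2, q3, q4, q5, q6, q7, q8}
AG (~req -> halt): greatest fixpoint, start Z0 = {q1, q2, q3, q4, q5, q6, q7, q8}, keep only states in Sat with every successor in Z. Z1 = {q1, q2, q3, q4, q6, q7, q8}; Z2 = {q1, q2, q3, q4, q7, q8}; Z3 = {q1, q2, q4, q7, q8}; Z4 = {q1, q2, q4, q7}; Z5 = {q1, q2, q7}; Z6 = {q1, q7}; Z7 = {q1}; fixed.
Sat(AG (~req -> halt)) = {q1}

{q1}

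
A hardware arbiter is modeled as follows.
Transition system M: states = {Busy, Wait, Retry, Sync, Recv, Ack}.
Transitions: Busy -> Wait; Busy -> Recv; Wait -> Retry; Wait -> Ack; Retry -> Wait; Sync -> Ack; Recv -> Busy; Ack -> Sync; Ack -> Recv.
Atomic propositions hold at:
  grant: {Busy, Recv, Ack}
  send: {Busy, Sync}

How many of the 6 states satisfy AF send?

4

AF send: least fixpoint, start Z0 = {Busy, Sync}, add states with every successor in Z. Z1 = {Busy, Sync, Recv}; Z2 = {Busy, Sync, Recv, Ack}; fixed.
Sat(AF send) = {Busy, Sync, Recv, Ack}
|Sat(AF send)| = |{Busy, Sync, Recv, Ack}| = 4.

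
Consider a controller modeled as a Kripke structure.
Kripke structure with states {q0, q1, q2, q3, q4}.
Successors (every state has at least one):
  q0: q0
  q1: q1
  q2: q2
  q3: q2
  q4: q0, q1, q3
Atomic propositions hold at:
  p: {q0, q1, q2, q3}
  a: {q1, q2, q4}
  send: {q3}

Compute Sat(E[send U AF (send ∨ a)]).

{q1, q2, q3, q4}

Sat(send ∨ a) = {q1, q2, q3, q4}
AF (send ∨ a): least fixpoint, start Z0 = {q1, q2, q3, q4}, add states with every successor in Z. Already a fixed point.
Sat(AF (send ∨ a)) = {q1, q2, q3, q4}
E[send U AF (send ∨ a)]: least fixpoint, start Z0 = Sat(AF (send ∨ a)) = {q1, q2, q3, q4}, add states in Sat(send) with some successor in Z. Already a fixed point.
Sat(E[send U AF (send ∨ a)]) = {q1, q2, q3, q4}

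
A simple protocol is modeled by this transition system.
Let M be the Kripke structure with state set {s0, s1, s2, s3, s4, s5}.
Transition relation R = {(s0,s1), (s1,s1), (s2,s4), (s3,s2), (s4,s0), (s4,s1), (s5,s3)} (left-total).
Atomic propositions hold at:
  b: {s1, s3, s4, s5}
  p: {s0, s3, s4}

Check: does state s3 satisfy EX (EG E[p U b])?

No

E[p U b]: least fixpoint, start Z0 = Sat(b) = {s1, s3, s4, s5}, add states in Sat(p) with some successor in Z. Z1 = {s0, s1, s3, s4, s5}; fixed.
Sat(E[p U b]) = {s0, s1, s3, s4, s5}
EG E[p U b]: greatest fixpoint, start Z0 = {s0, s1, s3, s4, s5}, keep only states in Sat with some successor in Z. Z1 = {s0, s1, s4, s5}; Z2 = {s0, s1, s4}; fixed.
Sat(EG E[p U b]) = {s0, s1, s4}
Sat(EX (EG E[p U b])) = {s : some successor in {s0, s1, s4}} = {s0, s1, s2, s4}
s3 ∉ Sat(EX (EG E[p U b])) = {s0, s1, s2, s4}, so the formula does not hold at s3.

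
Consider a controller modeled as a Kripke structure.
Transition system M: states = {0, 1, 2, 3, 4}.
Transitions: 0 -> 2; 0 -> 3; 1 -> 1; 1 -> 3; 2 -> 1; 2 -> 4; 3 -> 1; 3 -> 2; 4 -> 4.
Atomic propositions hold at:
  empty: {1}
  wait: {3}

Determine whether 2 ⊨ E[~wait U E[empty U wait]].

Sat(~wait) = {0, 1, 2, 4}
E[empty U wait]: least fixpoint, start Z0 = Sat(wait) = {3}, add states in Sat(empty) with some successor in Z. Z1 = {1, 3}; fixed.
Sat(E[empty U wait]) = {1, 3}
E[~wait U E[empty U wait]]: least fixpoint, start Z0 = Sat(E[empty U wait]) = {1, 3}, add states in Sat(~wait) with some successor in Z. Z1 = {0, 1, 2, 3}; fixed.
Sat(E[~wait U E[empty U wait]]) = {0, 1, 2, 3}
2 ∈ Sat(E[~wait U E[empty U wait]]) = {0, 1, 2, 3}, so the formula holds at 2.

Yes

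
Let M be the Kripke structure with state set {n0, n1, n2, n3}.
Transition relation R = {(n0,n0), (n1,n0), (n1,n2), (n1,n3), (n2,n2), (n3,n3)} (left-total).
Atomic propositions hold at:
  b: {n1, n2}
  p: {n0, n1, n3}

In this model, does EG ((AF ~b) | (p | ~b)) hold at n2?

No

Sat(~b) = {n0, n3}
AF ~b: least fixpoint, start Z0 = {n0, n3}, add states with every successor in Z. Already a fixed point.
Sat(AF ~b) = {n0, n3}
Sat(p | ~b) = {n0, n1, n3}
Sat((AF ~b) | (p | ~b)) = {n0, n1, n3}
EG ((AF ~b) | (p | ~b)): greatest fixpoint, start Z0 = {n0, n1, n3}, keep only states in Sat with some successor in Z. Already a fixed point.
Sat(EG ((AF ~b) | (p | ~b))) = {n0, n1, n3}
n2 ∉ Sat(EG ((AF ~b) | (p | ~b))) = {n0, n1, n3}, so the formula does not hold at n2.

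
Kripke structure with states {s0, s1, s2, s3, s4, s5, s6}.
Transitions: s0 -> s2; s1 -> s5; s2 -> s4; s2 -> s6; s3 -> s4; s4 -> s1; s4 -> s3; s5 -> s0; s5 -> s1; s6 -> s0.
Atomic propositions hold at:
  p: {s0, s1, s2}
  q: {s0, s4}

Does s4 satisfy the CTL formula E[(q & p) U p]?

Sat(q & p) = {s0}
E[(q & p) U p]: least fixpoint, start Z0 = Sat(p) = {s0, s1, s2}, add states in Sat(q & p) with some successor in Z. Already a fixed point.
Sat(E[(q & p) U p]) = {s0, s1, s2}
s4 ∉ Sat(E[(q & p) U p]) = {s0, s1, s2}, so the formula does not hold at s4.

No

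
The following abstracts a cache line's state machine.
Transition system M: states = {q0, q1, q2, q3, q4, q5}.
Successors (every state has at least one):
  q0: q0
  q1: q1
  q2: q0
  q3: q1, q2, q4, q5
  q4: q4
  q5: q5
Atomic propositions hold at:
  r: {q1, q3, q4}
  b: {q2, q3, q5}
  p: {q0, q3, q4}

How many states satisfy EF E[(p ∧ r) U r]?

3

Sat(p ∧ r) = {q3, q4}
E[(p ∧ r) U r]: least fixpoint, start Z0 = Sat(r) = {q1, q3, q4}, add states in Sat(p ∧ r) with some successor in Z. Already a fixed point.
Sat(E[(p ∧ r) U r]) = {q1, q3, q4}
EF E[(p ∧ r) U r]: least fixpoint, start Z0 = {q1, q3, q4}, add states with some successor in Z. Already a fixed point.
Sat(EF E[(p ∧ r) U r]) = {q1, q3, q4}
|Sat(EF E[(p ∧ r) U r])| = |{q1, q3, q4}| = 3.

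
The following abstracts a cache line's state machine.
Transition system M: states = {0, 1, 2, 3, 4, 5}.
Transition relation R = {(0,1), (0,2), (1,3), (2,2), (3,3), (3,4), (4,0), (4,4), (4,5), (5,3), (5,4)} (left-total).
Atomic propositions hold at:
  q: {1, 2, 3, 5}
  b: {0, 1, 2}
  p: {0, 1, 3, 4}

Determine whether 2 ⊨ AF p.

AF p: least fixpoint, start Z0 = {0, 1, 3, 4}, add states with every successor in Z. Z1 = {0, 1, 3, 4, 5}; fixed.
Sat(AF p) = {0, 1, 3, 4, 5}
2 ∉ Sat(AF p) = {0, 1, 3, 4, 5}, so the formula does not hold at 2.

No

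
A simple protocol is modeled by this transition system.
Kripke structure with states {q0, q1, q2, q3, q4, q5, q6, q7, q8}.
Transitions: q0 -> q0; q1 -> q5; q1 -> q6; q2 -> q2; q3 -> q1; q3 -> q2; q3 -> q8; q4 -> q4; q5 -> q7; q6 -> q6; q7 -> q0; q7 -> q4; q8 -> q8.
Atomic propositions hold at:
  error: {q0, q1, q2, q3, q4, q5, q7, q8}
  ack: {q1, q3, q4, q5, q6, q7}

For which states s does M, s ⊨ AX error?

{q0, q2, q3, q4, q5, q7, q8}

Sat(AX error) = {s : every successor in {q0, q1, q2, q3, q4, q5, q7, q8}} = {q0, q2, q3, q4, q5, q7, q8}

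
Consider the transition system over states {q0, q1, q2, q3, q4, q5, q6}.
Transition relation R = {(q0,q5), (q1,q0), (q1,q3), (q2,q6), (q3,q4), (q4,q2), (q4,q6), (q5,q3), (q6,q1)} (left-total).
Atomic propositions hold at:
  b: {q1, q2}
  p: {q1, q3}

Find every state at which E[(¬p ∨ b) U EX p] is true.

Sat(¬p) = {q0, q2, q4, q5, q6}
Sat(¬p ∨ b) = {q0, q1, q2, q4, q5, q6}
Sat(EX p) = {s : some successor in {q1, q3}} = {q1, q5, q6}
E[(¬p ∨ b) U EX p]: least fixpoint, start Z0 = Sat(EX p) = {q1, q5, q6}, add states in Sat(¬p ∨ b) with some successor in Z. Z1 = {q0, q1, q2, q4, q5, q6}; fixed.
Sat(E[(¬p ∨ b) U EX p]) = {q0, q1, q2, q4, q5, q6}

{q0, q1, q2, q4, q5, q6}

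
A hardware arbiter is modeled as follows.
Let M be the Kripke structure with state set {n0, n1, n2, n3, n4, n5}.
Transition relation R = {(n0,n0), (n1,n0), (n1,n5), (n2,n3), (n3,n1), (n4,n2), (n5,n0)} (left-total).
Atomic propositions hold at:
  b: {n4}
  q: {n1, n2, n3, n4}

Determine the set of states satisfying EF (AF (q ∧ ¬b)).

{n1, n2, n3, n4}

Sat(¬b) = {n0, n1, n2, n3, n5}
Sat(q ∧ ¬b) = {n1, n2, n3}
AF (q ∧ ¬b): least fixpoint, start Z0 = {n1, n2, n3}, add states with every successor in Z. Z1 = {n1, n2, n3, n4}; fixed.
Sat(AF (q ∧ ¬b)) = {n1, n2, n3, n4}
EF (AF (q ∧ ¬b)): least fixpoint, start Z0 = {n1, n2, n3, n4}, add states with some successor in Z. Already a fixed point.
Sat(EF (AF (q ∧ ¬b))) = {n1, n2, n3, n4}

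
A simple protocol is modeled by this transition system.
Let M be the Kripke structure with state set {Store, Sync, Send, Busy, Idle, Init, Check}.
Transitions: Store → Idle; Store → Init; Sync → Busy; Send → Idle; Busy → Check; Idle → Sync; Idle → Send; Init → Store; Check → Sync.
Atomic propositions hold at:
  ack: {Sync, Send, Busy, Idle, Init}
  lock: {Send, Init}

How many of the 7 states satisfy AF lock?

AF lock: least fixpoint, start Z0 = {Send, Init}, add states with every successor in Z. Already a fixed point.
Sat(AF lock) = {Send, Init}
|Sat(AF lock)| = |{Send, Init}| = 2.

2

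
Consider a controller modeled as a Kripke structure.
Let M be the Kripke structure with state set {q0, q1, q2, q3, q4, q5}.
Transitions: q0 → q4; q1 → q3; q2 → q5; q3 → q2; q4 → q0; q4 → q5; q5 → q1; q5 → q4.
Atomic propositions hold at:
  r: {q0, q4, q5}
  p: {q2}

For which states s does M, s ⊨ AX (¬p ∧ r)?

Sat(¬p) = {q0, q1, q3, q4, q5}
Sat(¬p ∧ r) = {q0, q4, q5}
Sat(AX (¬p ∧ r)) = {s : every successor in {q0, q4, q5}} = {q0, q2, q4}

{q0, q2, q4}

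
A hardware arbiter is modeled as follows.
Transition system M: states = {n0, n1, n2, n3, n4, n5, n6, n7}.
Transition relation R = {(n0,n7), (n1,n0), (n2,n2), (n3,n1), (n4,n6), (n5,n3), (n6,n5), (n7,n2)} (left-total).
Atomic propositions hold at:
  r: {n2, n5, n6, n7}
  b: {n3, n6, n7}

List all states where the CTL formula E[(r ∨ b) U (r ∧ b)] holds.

{n6, n7}

Sat(r ∨ b) = {n2, n3, n5, n6, n7}
Sat(r ∧ b) = {n6, n7}
E[(r ∨ b) U (r ∧ b)]: least fixpoint, start Z0 = Sat((r ∧ b)) = {n6, n7}, add states in Sat(r ∨ b) with some successor in Z. Already a fixed point.
Sat(E[(r ∨ b) U (r ∧ b)]) = {n6, n7}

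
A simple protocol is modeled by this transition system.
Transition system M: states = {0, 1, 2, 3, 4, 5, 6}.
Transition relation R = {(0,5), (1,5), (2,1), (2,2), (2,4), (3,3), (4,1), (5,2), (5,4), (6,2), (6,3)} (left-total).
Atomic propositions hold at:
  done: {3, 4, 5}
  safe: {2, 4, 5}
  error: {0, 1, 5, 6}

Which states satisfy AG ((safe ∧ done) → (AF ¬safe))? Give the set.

Sat(safe ∧ done) = {4, 5}
Sat(¬safe) = {0, 1, 3, 6}
AF ¬safe: least fixpoint, start Z0 = {0, 1, 3, 6}, add states with every successor in Z. Z1 = {0, 1, 3, 4, 6}; fixed.
Sat(AF ¬safe) = {0, 1, 3, 4, 6}
Sat((safe ∧ done) → (AF ¬safe)) = {0, 1, 2, 3, 4, 6}
AG ((safe ∧ done) → (AF ¬safe)): greatest fixpoint, start Z0 = {0, 1, 2, 3, 4, 6}, keep only states in Sat with every successor in Z. Z1 = {2, 3, 4, 6}; Z2 = {3, 6}; Z3 = {3}; fixed.
Sat(AG ((safe ∧ done) → (AF ¬safe))) = {3}

{3}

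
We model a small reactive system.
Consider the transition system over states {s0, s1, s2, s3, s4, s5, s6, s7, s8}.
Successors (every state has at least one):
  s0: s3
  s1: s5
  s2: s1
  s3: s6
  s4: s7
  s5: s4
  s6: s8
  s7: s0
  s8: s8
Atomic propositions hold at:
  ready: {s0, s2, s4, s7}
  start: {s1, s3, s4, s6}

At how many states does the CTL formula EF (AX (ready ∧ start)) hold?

Sat(ready ∧ start) = {s4}
Sat(AX (ready ∧ start)) = {s : every successor in {s4}} = {s5}
EF (AX (ready ∧ start)): least fixpoint, start Z0 = {s5}, add states with some successor in Z. Z1 = {s1, s5}; Z2 = {s1, s2, s5}; fixed.
Sat(EF (AX (ready ∧ start))) = {s1, s2, s5}
|Sat(EF (AX (ready ∧ start)))| = |{s1, s2, s5}| = 3.

3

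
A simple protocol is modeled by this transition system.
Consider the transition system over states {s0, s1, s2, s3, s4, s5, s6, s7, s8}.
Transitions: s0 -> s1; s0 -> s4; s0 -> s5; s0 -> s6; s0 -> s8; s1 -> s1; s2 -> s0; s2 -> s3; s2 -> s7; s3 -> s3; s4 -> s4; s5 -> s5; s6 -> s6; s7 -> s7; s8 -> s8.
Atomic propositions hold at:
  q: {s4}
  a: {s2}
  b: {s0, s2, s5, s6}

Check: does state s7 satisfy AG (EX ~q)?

Sat(~q) = {s0, s1, s2, s3, s5, s6, s7, s8}
Sat(EX ~q) = {s : some successor in {s0, s1, s2, s3, s5, s6, s7, s8}} = {s0, s1, s2, s3, s5, s6, s7, s8}
AG (EX ~q): greatest fixpoint, start Z0 = {s0, s1, s2, s3, s5, s6, s7, s8}, keep only states in Sat with every successor in Z. Z1 = {s1, s2, s3, s5, s6, s7, s8}; Z2 = {s1, s3, s5, s6, s7, s8}; fixed.
Sat(AG (EX ~q)) = {s1, s3, s5, s6, s7, s8}
s7 ∈ Sat(AG (EX ~q)) = {s1, s3, s5, s6, s7, s8}, so the formula holds at s7.

Yes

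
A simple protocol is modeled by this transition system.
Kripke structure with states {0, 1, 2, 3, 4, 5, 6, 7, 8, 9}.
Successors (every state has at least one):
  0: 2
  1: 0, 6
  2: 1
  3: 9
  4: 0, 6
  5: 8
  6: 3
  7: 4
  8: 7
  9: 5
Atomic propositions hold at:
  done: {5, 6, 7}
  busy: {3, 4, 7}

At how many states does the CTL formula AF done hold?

AF done: least fixpoint, start Z0 = {5, 6, 7}, add states with every successor in Z. Z1 = {5, 6, 7, 8, 9}; Z2 = {3, 5, 6, 7, 8, 9}; fixed.
Sat(AF done) = {3, 5, 6, 7, 8, 9}
|Sat(AF done)| = |{3, 5, 6, 7, 8, 9}| = 6.

6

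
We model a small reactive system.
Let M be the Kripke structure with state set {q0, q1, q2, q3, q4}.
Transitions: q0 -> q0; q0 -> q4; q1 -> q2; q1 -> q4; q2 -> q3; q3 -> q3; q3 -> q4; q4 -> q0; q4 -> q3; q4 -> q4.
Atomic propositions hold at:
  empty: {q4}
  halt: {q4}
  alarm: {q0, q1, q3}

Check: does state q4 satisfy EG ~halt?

Sat(~halt) = {q0, q1, q2, q3}
EG ~halt: greatest fixpoint, start Z0 = {q0, q1, q2, q3}, keep only states in Sat with some successor in Z. Already a fixed point.
Sat(EG ~halt) = {q0, q1, q2, q3}
q4 ∉ Sat(EG ~halt) = {q0, q1, q2, q3}, so the formula does not hold at q4.

No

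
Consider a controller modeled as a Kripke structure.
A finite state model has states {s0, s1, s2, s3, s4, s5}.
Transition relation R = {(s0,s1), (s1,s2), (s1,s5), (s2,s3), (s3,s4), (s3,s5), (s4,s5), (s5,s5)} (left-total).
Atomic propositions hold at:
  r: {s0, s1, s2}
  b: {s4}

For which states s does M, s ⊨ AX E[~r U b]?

{s2}

Sat(~r) = {s3, s4, s5}
E[~r U b]: least fixpoint, start Z0 = Sat(b) = {s4}, add states in Sat(~r) with some successor in Z. Z1 = {s3, s4}; fixed.
Sat(E[~r U b]) = {s3, s4}
Sat(AX E[~r U b]) = {s : every successor in {s3, s4}} = {s2}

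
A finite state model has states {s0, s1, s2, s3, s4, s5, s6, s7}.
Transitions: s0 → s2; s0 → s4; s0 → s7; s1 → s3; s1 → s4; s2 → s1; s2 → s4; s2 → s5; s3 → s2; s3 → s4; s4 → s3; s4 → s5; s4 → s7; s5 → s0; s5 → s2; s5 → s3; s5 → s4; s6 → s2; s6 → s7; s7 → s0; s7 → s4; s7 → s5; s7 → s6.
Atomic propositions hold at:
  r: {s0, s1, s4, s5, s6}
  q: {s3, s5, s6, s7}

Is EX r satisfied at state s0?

Sat(EX r) = {s : some successor in {s0, s1, s4, s5, s6}} = {s0, s1, s2, s3, s4, s5, s7}
s0 ∈ Sat(EX r) = {s0, s1, s2, s3, s4, s5, s7}, so the formula holds at s0.

Yes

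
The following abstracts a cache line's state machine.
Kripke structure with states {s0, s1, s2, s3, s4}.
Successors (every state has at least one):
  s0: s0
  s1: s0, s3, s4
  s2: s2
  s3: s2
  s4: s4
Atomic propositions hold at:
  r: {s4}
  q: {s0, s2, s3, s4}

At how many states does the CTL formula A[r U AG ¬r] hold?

Sat(¬r) = {s0, s1, s2, s3}
AG ¬r: greatest fixpoint, start Z0 = {s0, s1, s2, s3}, keep only states in Sat with every successor in Z. Z1 = {s0, s2, s3}; fixed.
Sat(AG ¬r) = {s0, s2, s3}
A[r U AG ¬r]: least fixpoint, start Z0 = Sat(AG ¬r) = {s0, s2, s3}, add states in Sat(r) with every successor in Z. Already a fixed point.
Sat(A[r U AG ¬r]) = {s0, s2, s3}
|Sat(A[r U AG ¬r])| = |{s0, s2, s3}| = 3.

3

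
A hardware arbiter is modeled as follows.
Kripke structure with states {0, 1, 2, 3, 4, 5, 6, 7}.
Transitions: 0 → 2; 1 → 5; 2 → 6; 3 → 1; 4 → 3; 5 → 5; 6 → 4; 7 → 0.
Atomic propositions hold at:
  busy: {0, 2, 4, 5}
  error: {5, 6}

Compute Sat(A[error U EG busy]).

EG busy: greatest fixpoint, start Z0 = {0, 2, 4, 5}, keep only states in Sat with some successor in Z. Z1 = {0, 5}; Z2 = {5}; fixed.
Sat(EG busy) = {5}
A[error U EG busy]: least fixpoint, start Z0 = Sat(EG busy) = {5}, add states in Sat(error) with every successor in Z. Already a fixed point.
Sat(A[error U EG busy]) = {5}

{5}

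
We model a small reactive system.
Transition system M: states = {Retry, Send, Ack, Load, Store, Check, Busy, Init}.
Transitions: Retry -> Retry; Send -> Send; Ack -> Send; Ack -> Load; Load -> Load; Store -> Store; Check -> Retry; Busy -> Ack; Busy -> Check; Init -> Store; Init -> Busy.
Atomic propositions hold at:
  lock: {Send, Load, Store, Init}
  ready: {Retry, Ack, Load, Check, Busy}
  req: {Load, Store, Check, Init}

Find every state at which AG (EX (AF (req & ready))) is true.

Sat(req & ready) = {Load, Check}
AF (req & ready): least fixpoint, start Z0 = {Load, Check}, add states with every successor in Z. Already a fixed point.
Sat(AF (req & ready)) = {Load, Check}
Sat(EX (AF (req & ready))) = {s : some successor in {Load, Check}} = {Ack, Load, Busy}
AG (EX (AF (req & ready))): greatest fixpoint, start Z0 = {Ack, Load, Busy}, keep only states in Sat with every successor in Z. Z1 = {Load}; fixed.
Sat(AG (EX (AF (req & ready)))) = {Load}

{Load}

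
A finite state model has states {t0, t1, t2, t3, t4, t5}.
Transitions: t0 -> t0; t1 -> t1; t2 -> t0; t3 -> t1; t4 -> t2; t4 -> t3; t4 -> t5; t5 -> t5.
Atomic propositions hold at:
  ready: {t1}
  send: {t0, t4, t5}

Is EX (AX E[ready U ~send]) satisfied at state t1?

Yes

Sat(~send) = {t1, t2, t3}
E[ready U ~send]: least fixpoint, start Z0 = Sat(~send) = {t1, t2, t3}, add states in Sat(ready) with some successor in Z. Already a fixed point.
Sat(E[ready U ~send]) = {t1, t2, t3}
Sat(AX E[ready U ~send]) = {s : every successor in {t1, t2, t3}} = {t1, t3}
Sat(EX (AX E[ready U ~send])) = {s : some successor in {t1, t3}} = {t1, t3, t4}
t1 ∈ Sat(EX (AX E[ready U ~send])) = {t1, t3, t4}, so the formula holds at t1.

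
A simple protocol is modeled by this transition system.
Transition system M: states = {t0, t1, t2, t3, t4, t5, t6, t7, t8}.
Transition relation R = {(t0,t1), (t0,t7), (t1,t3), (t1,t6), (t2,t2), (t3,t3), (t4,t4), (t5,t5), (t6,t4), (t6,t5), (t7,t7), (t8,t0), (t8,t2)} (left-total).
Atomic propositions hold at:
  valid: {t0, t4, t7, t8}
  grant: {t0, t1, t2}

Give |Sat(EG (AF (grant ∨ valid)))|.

5

Sat(grant ∨ valid) = {t0, t1, t2, t4, t7, t8}
AF (grant ∨ valid): least fixpoint, start Z0 = {t0, t1, t2, t4, t7, t8}, add states with every successor in Z. Already a fixed point.
Sat(AF (grant ∨ valid)) = {t0, t1, t2, t4, t7, t8}
EG (AF (grant ∨ valid)): greatest fixpoint, start Z0 = {t0, t1, t2, t4, t7, t8}, keep only states in Sat with some successor in Z. Z1 = {t0, t2, t4, t7, t8}; fixed.
Sat(EG (AF (grant ∨ valid))) = {t0, t2, t4, t7, t8}
|Sat(EG (AF (grant ∨ valid)))| = |{t0, t2, t4, t7, t8}| = 5.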